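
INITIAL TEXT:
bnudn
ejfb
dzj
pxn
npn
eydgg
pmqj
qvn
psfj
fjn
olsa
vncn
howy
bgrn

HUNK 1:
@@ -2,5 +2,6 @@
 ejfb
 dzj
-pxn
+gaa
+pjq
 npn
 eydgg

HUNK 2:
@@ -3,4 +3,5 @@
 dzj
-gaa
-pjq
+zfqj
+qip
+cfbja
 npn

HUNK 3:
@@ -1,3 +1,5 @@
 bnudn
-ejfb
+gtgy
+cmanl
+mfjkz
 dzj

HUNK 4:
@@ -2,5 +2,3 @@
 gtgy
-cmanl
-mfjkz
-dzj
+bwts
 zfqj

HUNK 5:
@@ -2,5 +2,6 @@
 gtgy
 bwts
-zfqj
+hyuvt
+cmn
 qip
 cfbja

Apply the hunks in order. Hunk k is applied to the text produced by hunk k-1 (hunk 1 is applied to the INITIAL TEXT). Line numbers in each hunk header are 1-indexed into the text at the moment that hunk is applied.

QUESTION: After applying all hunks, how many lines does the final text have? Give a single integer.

Hunk 1: at line 2 remove [pxn] add [gaa,pjq] -> 15 lines: bnudn ejfb dzj gaa pjq npn eydgg pmqj qvn psfj fjn olsa vncn howy bgrn
Hunk 2: at line 3 remove [gaa,pjq] add [zfqj,qip,cfbja] -> 16 lines: bnudn ejfb dzj zfqj qip cfbja npn eydgg pmqj qvn psfj fjn olsa vncn howy bgrn
Hunk 3: at line 1 remove [ejfb] add [gtgy,cmanl,mfjkz] -> 18 lines: bnudn gtgy cmanl mfjkz dzj zfqj qip cfbja npn eydgg pmqj qvn psfj fjn olsa vncn howy bgrn
Hunk 4: at line 2 remove [cmanl,mfjkz,dzj] add [bwts] -> 16 lines: bnudn gtgy bwts zfqj qip cfbja npn eydgg pmqj qvn psfj fjn olsa vncn howy bgrn
Hunk 5: at line 2 remove [zfqj] add [hyuvt,cmn] -> 17 lines: bnudn gtgy bwts hyuvt cmn qip cfbja npn eydgg pmqj qvn psfj fjn olsa vncn howy bgrn
Final line count: 17

Answer: 17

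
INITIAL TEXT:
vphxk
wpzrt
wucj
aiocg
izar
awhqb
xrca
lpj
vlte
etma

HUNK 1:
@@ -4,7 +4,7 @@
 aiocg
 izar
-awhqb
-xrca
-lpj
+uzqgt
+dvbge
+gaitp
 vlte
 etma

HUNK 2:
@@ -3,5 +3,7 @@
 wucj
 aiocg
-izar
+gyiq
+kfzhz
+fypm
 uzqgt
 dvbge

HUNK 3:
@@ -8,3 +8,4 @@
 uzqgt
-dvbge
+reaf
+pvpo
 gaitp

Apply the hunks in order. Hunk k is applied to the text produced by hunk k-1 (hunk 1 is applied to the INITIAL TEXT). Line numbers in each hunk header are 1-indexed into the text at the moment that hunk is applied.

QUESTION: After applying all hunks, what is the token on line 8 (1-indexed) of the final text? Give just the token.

Answer: uzqgt

Derivation:
Hunk 1: at line 4 remove [awhqb,xrca,lpj] add [uzqgt,dvbge,gaitp] -> 10 lines: vphxk wpzrt wucj aiocg izar uzqgt dvbge gaitp vlte etma
Hunk 2: at line 3 remove [izar] add [gyiq,kfzhz,fypm] -> 12 lines: vphxk wpzrt wucj aiocg gyiq kfzhz fypm uzqgt dvbge gaitp vlte etma
Hunk 3: at line 8 remove [dvbge] add [reaf,pvpo] -> 13 lines: vphxk wpzrt wucj aiocg gyiq kfzhz fypm uzqgt reaf pvpo gaitp vlte etma
Final line 8: uzqgt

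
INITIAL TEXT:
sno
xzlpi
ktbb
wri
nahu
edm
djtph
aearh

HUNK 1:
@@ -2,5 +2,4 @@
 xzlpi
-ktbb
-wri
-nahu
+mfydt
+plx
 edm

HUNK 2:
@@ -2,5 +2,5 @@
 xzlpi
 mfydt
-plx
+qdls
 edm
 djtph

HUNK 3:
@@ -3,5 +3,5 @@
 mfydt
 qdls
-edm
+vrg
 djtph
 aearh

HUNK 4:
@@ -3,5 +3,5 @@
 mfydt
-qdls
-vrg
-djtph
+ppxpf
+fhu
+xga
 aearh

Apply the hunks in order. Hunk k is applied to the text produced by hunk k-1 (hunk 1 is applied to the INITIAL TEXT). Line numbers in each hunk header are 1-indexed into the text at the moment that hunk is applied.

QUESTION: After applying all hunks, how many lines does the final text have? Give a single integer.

Answer: 7

Derivation:
Hunk 1: at line 2 remove [ktbb,wri,nahu] add [mfydt,plx] -> 7 lines: sno xzlpi mfydt plx edm djtph aearh
Hunk 2: at line 2 remove [plx] add [qdls] -> 7 lines: sno xzlpi mfydt qdls edm djtph aearh
Hunk 3: at line 3 remove [edm] add [vrg] -> 7 lines: sno xzlpi mfydt qdls vrg djtph aearh
Hunk 4: at line 3 remove [qdls,vrg,djtph] add [ppxpf,fhu,xga] -> 7 lines: sno xzlpi mfydt ppxpf fhu xga aearh
Final line count: 7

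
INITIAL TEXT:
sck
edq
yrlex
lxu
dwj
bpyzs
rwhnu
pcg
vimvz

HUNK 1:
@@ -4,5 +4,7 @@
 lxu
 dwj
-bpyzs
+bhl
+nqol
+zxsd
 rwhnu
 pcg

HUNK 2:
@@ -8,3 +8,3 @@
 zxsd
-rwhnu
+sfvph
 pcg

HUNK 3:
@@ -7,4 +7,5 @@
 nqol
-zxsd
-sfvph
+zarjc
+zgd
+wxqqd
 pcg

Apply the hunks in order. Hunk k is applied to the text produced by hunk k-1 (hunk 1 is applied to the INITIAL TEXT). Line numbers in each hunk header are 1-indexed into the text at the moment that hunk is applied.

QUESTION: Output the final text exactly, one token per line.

Answer: sck
edq
yrlex
lxu
dwj
bhl
nqol
zarjc
zgd
wxqqd
pcg
vimvz

Derivation:
Hunk 1: at line 4 remove [bpyzs] add [bhl,nqol,zxsd] -> 11 lines: sck edq yrlex lxu dwj bhl nqol zxsd rwhnu pcg vimvz
Hunk 2: at line 8 remove [rwhnu] add [sfvph] -> 11 lines: sck edq yrlex lxu dwj bhl nqol zxsd sfvph pcg vimvz
Hunk 3: at line 7 remove [zxsd,sfvph] add [zarjc,zgd,wxqqd] -> 12 lines: sck edq yrlex lxu dwj bhl nqol zarjc zgd wxqqd pcg vimvz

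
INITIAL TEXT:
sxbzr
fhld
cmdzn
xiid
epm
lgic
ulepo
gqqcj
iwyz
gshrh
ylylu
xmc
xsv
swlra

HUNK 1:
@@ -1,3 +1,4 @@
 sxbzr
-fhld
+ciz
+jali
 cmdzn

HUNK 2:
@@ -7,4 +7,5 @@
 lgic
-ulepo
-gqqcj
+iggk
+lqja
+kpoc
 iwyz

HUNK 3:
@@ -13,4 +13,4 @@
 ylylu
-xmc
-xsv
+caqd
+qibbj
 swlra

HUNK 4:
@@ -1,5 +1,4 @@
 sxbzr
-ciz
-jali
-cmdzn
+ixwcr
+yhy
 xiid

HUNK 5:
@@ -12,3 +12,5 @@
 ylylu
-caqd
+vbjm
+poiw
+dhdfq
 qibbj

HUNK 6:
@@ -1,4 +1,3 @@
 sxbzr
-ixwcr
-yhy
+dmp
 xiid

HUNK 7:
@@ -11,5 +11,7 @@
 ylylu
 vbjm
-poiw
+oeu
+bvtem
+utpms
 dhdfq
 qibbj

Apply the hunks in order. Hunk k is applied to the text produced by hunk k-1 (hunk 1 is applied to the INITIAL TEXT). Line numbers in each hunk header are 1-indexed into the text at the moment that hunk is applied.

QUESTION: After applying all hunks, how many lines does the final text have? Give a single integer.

Answer: 18

Derivation:
Hunk 1: at line 1 remove [fhld] add [ciz,jali] -> 15 lines: sxbzr ciz jali cmdzn xiid epm lgic ulepo gqqcj iwyz gshrh ylylu xmc xsv swlra
Hunk 2: at line 7 remove [ulepo,gqqcj] add [iggk,lqja,kpoc] -> 16 lines: sxbzr ciz jali cmdzn xiid epm lgic iggk lqja kpoc iwyz gshrh ylylu xmc xsv swlra
Hunk 3: at line 13 remove [xmc,xsv] add [caqd,qibbj] -> 16 lines: sxbzr ciz jali cmdzn xiid epm lgic iggk lqja kpoc iwyz gshrh ylylu caqd qibbj swlra
Hunk 4: at line 1 remove [ciz,jali,cmdzn] add [ixwcr,yhy] -> 15 lines: sxbzr ixwcr yhy xiid epm lgic iggk lqja kpoc iwyz gshrh ylylu caqd qibbj swlra
Hunk 5: at line 12 remove [caqd] add [vbjm,poiw,dhdfq] -> 17 lines: sxbzr ixwcr yhy xiid epm lgic iggk lqja kpoc iwyz gshrh ylylu vbjm poiw dhdfq qibbj swlra
Hunk 6: at line 1 remove [ixwcr,yhy] add [dmp] -> 16 lines: sxbzr dmp xiid epm lgic iggk lqja kpoc iwyz gshrh ylylu vbjm poiw dhdfq qibbj swlra
Hunk 7: at line 11 remove [poiw] add [oeu,bvtem,utpms] -> 18 lines: sxbzr dmp xiid epm lgic iggk lqja kpoc iwyz gshrh ylylu vbjm oeu bvtem utpms dhdfq qibbj swlra
Final line count: 18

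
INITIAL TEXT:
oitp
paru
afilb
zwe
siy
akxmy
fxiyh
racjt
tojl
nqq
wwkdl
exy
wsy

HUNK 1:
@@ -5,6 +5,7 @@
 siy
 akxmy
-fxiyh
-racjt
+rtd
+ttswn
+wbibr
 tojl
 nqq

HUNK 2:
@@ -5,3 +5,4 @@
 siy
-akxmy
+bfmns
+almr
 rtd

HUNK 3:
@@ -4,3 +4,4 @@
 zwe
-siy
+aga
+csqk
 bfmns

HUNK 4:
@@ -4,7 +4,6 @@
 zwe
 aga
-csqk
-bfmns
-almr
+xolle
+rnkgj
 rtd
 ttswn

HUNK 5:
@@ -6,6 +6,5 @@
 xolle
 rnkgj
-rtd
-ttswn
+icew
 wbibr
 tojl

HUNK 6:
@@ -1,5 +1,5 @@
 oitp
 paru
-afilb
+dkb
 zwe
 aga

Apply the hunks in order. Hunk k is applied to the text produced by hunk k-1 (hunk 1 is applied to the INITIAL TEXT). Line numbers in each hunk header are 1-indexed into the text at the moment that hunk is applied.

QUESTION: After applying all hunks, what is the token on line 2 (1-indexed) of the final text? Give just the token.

Hunk 1: at line 5 remove [fxiyh,racjt] add [rtd,ttswn,wbibr] -> 14 lines: oitp paru afilb zwe siy akxmy rtd ttswn wbibr tojl nqq wwkdl exy wsy
Hunk 2: at line 5 remove [akxmy] add [bfmns,almr] -> 15 lines: oitp paru afilb zwe siy bfmns almr rtd ttswn wbibr tojl nqq wwkdl exy wsy
Hunk 3: at line 4 remove [siy] add [aga,csqk] -> 16 lines: oitp paru afilb zwe aga csqk bfmns almr rtd ttswn wbibr tojl nqq wwkdl exy wsy
Hunk 4: at line 4 remove [csqk,bfmns,almr] add [xolle,rnkgj] -> 15 lines: oitp paru afilb zwe aga xolle rnkgj rtd ttswn wbibr tojl nqq wwkdl exy wsy
Hunk 5: at line 6 remove [rtd,ttswn] add [icew] -> 14 lines: oitp paru afilb zwe aga xolle rnkgj icew wbibr tojl nqq wwkdl exy wsy
Hunk 6: at line 1 remove [afilb] add [dkb] -> 14 lines: oitp paru dkb zwe aga xolle rnkgj icew wbibr tojl nqq wwkdl exy wsy
Final line 2: paru

Answer: paru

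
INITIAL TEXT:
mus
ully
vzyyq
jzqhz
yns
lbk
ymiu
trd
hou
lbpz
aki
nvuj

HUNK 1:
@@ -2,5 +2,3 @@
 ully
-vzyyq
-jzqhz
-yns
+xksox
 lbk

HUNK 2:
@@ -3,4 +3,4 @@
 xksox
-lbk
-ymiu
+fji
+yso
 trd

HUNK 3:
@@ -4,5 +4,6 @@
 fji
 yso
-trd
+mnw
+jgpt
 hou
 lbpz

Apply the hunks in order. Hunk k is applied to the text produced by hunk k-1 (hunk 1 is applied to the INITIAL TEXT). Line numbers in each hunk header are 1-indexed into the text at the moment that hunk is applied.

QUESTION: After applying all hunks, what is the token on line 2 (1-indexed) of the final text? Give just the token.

Answer: ully

Derivation:
Hunk 1: at line 2 remove [vzyyq,jzqhz,yns] add [xksox] -> 10 lines: mus ully xksox lbk ymiu trd hou lbpz aki nvuj
Hunk 2: at line 3 remove [lbk,ymiu] add [fji,yso] -> 10 lines: mus ully xksox fji yso trd hou lbpz aki nvuj
Hunk 3: at line 4 remove [trd] add [mnw,jgpt] -> 11 lines: mus ully xksox fji yso mnw jgpt hou lbpz aki nvuj
Final line 2: ully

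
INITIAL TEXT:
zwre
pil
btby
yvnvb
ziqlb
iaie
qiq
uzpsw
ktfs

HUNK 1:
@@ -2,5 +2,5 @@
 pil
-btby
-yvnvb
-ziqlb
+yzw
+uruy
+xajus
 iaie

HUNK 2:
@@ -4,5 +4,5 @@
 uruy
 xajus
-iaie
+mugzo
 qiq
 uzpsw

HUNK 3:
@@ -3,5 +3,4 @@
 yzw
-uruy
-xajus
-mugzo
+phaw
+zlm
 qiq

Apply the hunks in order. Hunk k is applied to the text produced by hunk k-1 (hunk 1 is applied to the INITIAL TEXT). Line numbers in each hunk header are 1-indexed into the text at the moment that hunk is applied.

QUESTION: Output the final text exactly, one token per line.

Answer: zwre
pil
yzw
phaw
zlm
qiq
uzpsw
ktfs

Derivation:
Hunk 1: at line 2 remove [btby,yvnvb,ziqlb] add [yzw,uruy,xajus] -> 9 lines: zwre pil yzw uruy xajus iaie qiq uzpsw ktfs
Hunk 2: at line 4 remove [iaie] add [mugzo] -> 9 lines: zwre pil yzw uruy xajus mugzo qiq uzpsw ktfs
Hunk 3: at line 3 remove [uruy,xajus,mugzo] add [phaw,zlm] -> 8 lines: zwre pil yzw phaw zlm qiq uzpsw ktfs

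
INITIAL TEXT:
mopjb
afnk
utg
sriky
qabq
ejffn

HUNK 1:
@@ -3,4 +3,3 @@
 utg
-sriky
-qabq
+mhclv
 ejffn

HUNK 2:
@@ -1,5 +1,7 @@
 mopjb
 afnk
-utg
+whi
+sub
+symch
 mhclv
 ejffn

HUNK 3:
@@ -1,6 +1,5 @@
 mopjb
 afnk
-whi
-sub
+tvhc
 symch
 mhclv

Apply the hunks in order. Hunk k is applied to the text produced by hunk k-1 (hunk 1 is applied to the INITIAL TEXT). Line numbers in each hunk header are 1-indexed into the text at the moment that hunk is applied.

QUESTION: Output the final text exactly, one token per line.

Hunk 1: at line 3 remove [sriky,qabq] add [mhclv] -> 5 lines: mopjb afnk utg mhclv ejffn
Hunk 2: at line 1 remove [utg] add [whi,sub,symch] -> 7 lines: mopjb afnk whi sub symch mhclv ejffn
Hunk 3: at line 1 remove [whi,sub] add [tvhc] -> 6 lines: mopjb afnk tvhc symch mhclv ejffn

Answer: mopjb
afnk
tvhc
symch
mhclv
ejffn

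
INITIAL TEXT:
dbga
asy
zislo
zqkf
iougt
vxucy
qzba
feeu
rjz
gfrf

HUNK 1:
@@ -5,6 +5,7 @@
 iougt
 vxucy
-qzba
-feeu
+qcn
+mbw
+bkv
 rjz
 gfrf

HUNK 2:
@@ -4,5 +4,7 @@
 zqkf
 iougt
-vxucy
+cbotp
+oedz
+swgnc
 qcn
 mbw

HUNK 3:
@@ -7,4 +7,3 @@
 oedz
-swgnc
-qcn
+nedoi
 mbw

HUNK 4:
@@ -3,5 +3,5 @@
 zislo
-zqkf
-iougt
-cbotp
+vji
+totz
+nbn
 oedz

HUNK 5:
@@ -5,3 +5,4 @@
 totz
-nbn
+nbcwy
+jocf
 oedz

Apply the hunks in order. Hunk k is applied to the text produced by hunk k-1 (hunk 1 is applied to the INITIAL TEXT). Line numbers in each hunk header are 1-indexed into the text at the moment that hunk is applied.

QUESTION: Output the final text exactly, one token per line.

Answer: dbga
asy
zislo
vji
totz
nbcwy
jocf
oedz
nedoi
mbw
bkv
rjz
gfrf

Derivation:
Hunk 1: at line 5 remove [qzba,feeu] add [qcn,mbw,bkv] -> 11 lines: dbga asy zislo zqkf iougt vxucy qcn mbw bkv rjz gfrf
Hunk 2: at line 4 remove [vxucy] add [cbotp,oedz,swgnc] -> 13 lines: dbga asy zislo zqkf iougt cbotp oedz swgnc qcn mbw bkv rjz gfrf
Hunk 3: at line 7 remove [swgnc,qcn] add [nedoi] -> 12 lines: dbga asy zislo zqkf iougt cbotp oedz nedoi mbw bkv rjz gfrf
Hunk 4: at line 3 remove [zqkf,iougt,cbotp] add [vji,totz,nbn] -> 12 lines: dbga asy zislo vji totz nbn oedz nedoi mbw bkv rjz gfrf
Hunk 5: at line 5 remove [nbn] add [nbcwy,jocf] -> 13 lines: dbga asy zislo vji totz nbcwy jocf oedz nedoi mbw bkv rjz gfrf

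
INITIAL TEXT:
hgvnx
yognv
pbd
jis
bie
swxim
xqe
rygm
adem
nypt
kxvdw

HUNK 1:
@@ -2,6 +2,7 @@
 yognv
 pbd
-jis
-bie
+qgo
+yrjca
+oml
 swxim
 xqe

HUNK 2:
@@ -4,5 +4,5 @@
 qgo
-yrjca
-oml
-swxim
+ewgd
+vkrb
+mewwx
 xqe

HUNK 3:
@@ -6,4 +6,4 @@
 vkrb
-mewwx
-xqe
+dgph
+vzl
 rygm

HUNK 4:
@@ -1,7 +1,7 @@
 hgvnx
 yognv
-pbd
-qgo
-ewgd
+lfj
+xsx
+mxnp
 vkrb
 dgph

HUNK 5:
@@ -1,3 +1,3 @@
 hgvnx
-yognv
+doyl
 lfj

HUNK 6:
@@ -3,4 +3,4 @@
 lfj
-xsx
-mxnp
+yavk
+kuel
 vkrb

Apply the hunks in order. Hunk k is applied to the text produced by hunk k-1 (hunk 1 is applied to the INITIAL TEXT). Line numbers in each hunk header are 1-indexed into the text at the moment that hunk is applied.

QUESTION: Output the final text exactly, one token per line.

Answer: hgvnx
doyl
lfj
yavk
kuel
vkrb
dgph
vzl
rygm
adem
nypt
kxvdw

Derivation:
Hunk 1: at line 2 remove [jis,bie] add [qgo,yrjca,oml] -> 12 lines: hgvnx yognv pbd qgo yrjca oml swxim xqe rygm adem nypt kxvdw
Hunk 2: at line 4 remove [yrjca,oml,swxim] add [ewgd,vkrb,mewwx] -> 12 lines: hgvnx yognv pbd qgo ewgd vkrb mewwx xqe rygm adem nypt kxvdw
Hunk 3: at line 6 remove [mewwx,xqe] add [dgph,vzl] -> 12 lines: hgvnx yognv pbd qgo ewgd vkrb dgph vzl rygm adem nypt kxvdw
Hunk 4: at line 1 remove [pbd,qgo,ewgd] add [lfj,xsx,mxnp] -> 12 lines: hgvnx yognv lfj xsx mxnp vkrb dgph vzl rygm adem nypt kxvdw
Hunk 5: at line 1 remove [yognv] add [doyl] -> 12 lines: hgvnx doyl lfj xsx mxnp vkrb dgph vzl rygm adem nypt kxvdw
Hunk 6: at line 3 remove [xsx,mxnp] add [yavk,kuel] -> 12 lines: hgvnx doyl lfj yavk kuel vkrb dgph vzl rygm adem nypt kxvdw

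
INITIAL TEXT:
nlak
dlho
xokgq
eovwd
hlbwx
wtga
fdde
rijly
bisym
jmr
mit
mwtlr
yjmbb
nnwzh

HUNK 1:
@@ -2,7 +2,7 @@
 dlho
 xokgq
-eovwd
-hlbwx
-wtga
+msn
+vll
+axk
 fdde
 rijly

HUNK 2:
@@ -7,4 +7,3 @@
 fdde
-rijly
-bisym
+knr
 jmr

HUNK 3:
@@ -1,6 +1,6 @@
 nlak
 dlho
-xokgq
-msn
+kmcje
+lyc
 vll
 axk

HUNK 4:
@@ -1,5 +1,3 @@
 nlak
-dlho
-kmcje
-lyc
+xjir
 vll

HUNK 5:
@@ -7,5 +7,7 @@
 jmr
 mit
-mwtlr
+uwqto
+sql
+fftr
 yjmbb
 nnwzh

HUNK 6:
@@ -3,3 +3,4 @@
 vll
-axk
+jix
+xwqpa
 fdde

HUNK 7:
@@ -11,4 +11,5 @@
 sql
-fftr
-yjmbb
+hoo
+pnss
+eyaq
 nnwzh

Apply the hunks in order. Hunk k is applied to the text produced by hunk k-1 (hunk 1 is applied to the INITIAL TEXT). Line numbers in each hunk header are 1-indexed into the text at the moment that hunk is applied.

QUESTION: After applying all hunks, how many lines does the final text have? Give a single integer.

Hunk 1: at line 2 remove [eovwd,hlbwx,wtga] add [msn,vll,axk] -> 14 lines: nlak dlho xokgq msn vll axk fdde rijly bisym jmr mit mwtlr yjmbb nnwzh
Hunk 2: at line 7 remove [rijly,bisym] add [knr] -> 13 lines: nlak dlho xokgq msn vll axk fdde knr jmr mit mwtlr yjmbb nnwzh
Hunk 3: at line 1 remove [xokgq,msn] add [kmcje,lyc] -> 13 lines: nlak dlho kmcje lyc vll axk fdde knr jmr mit mwtlr yjmbb nnwzh
Hunk 4: at line 1 remove [dlho,kmcje,lyc] add [xjir] -> 11 lines: nlak xjir vll axk fdde knr jmr mit mwtlr yjmbb nnwzh
Hunk 5: at line 7 remove [mwtlr] add [uwqto,sql,fftr] -> 13 lines: nlak xjir vll axk fdde knr jmr mit uwqto sql fftr yjmbb nnwzh
Hunk 6: at line 3 remove [axk] add [jix,xwqpa] -> 14 lines: nlak xjir vll jix xwqpa fdde knr jmr mit uwqto sql fftr yjmbb nnwzh
Hunk 7: at line 11 remove [fftr,yjmbb] add [hoo,pnss,eyaq] -> 15 lines: nlak xjir vll jix xwqpa fdde knr jmr mit uwqto sql hoo pnss eyaq nnwzh
Final line count: 15

Answer: 15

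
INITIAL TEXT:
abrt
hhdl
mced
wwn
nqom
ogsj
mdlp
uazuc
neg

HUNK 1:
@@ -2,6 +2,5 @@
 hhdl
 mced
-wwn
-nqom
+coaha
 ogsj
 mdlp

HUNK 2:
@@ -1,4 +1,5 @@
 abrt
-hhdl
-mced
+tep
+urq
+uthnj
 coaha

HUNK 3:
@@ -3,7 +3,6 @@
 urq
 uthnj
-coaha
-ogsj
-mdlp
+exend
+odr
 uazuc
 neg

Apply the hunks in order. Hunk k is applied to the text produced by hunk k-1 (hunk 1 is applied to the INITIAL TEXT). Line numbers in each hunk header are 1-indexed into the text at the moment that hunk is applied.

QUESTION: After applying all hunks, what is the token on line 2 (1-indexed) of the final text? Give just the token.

Hunk 1: at line 2 remove [wwn,nqom] add [coaha] -> 8 lines: abrt hhdl mced coaha ogsj mdlp uazuc neg
Hunk 2: at line 1 remove [hhdl,mced] add [tep,urq,uthnj] -> 9 lines: abrt tep urq uthnj coaha ogsj mdlp uazuc neg
Hunk 3: at line 3 remove [coaha,ogsj,mdlp] add [exend,odr] -> 8 lines: abrt tep urq uthnj exend odr uazuc neg
Final line 2: tep

Answer: tep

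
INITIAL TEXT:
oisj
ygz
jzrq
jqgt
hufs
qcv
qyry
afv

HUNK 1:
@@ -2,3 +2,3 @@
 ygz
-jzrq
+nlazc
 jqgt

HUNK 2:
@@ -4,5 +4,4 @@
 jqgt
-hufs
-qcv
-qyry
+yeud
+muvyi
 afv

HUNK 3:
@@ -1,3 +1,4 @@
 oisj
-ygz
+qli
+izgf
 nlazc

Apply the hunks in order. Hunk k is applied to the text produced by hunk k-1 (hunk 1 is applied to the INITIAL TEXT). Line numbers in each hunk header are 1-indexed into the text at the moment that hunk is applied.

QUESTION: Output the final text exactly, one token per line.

Hunk 1: at line 2 remove [jzrq] add [nlazc] -> 8 lines: oisj ygz nlazc jqgt hufs qcv qyry afv
Hunk 2: at line 4 remove [hufs,qcv,qyry] add [yeud,muvyi] -> 7 lines: oisj ygz nlazc jqgt yeud muvyi afv
Hunk 3: at line 1 remove [ygz] add [qli,izgf] -> 8 lines: oisj qli izgf nlazc jqgt yeud muvyi afv

Answer: oisj
qli
izgf
nlazc
jqgt
yeud
muvyi
afv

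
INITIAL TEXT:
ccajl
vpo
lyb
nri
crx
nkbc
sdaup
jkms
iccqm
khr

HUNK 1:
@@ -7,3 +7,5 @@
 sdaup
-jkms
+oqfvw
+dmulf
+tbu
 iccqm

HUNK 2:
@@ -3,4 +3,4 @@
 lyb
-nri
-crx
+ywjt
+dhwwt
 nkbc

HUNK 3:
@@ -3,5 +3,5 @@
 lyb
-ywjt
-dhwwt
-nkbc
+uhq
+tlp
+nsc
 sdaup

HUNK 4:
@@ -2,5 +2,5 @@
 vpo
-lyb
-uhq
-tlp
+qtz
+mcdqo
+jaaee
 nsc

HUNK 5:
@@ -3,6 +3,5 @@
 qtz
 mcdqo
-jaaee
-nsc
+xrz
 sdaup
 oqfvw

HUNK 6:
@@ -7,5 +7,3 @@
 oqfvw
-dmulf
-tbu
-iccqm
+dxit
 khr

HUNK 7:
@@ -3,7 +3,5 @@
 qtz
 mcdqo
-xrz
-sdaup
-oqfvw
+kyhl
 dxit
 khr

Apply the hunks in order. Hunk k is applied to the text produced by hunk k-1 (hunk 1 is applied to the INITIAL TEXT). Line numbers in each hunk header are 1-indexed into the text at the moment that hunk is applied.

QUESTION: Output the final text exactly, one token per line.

Answer: ccajl
vpo
qtz
mcdqo
kyhl
dxit
khr

Derivation:
Hunk 1: at line 7 remove [jkms] add [oqfvw,dmulf,tbu] -> 12 lines: ccajl vpo lyb nri crx nkbc sdaup oqfvw dmulf tbu iccqm khr
Hunk 2: at line 3 remove [nri,crx] add [ywjt,dhwwt] -> 12 lines: ccajl vpo lyb ywjt dhwwt nkbc sdaup oqfvw dmulf tbu iccqm khr
Hunk 3: at line 3 remove [ywjt,dhwwt,nkbc] add [uhq,tlp,nsc] -> 12 lines: ccajl vpo lyb uhq tlp nsc sdaup oqfvw dmulf tbu iccqm khr
Hunk 4: at line 2 remove [lyb,uhq,tlp] add [qtz,mcdqo,jaaee] -> 12 lines: ccajl vpo qtz mcdqo jaaee nsc sdaup oqfvw dmulf tbu iccqm khr
Hunk 5: at line 3 remove [jaaee,nsc] add [xrz] -> 11 lines: ccajl vpo qtz mcdqo xrz sdaup oqfvw dmulf tbu iccqm khr
Hunk 6: at line 7 remove [dmulf,tbu,iccqm] add [dxit] -> 9 lines: ccajl vpo qtz mcdqo xrz sdaup oqfvw dxit khr
Hunk 7: at line 3 remove [xrz,sdaup,oqfvw] add [kyhl] -> 7 lines: ccajl vpo qtz mcdqo kyhl dxit khr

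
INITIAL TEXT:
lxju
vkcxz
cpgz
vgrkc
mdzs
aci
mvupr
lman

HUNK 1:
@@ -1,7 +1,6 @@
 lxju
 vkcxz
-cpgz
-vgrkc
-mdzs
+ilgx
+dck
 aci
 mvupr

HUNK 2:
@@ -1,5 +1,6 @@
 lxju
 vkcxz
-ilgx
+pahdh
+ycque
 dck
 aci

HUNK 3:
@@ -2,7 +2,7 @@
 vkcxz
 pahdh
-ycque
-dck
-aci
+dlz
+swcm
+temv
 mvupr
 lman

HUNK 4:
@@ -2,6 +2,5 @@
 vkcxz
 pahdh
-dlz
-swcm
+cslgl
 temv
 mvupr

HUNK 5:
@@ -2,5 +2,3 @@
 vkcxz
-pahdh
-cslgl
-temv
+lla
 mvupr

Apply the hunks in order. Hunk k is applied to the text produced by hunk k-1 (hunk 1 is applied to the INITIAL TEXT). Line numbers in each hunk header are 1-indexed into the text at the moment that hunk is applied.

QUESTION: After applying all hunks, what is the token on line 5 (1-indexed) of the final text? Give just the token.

Hunk 1: at line 1 remove [cpgz,vgrkc,mdzs] add [ilgx,dck] -> 7 lines: lxju vkcxz ilgx dck aci mvupr lman
Hunk 2: at line 1 remove [ilgx] add [pahdh,ycque] -> 8 lines: lxju vkcxz pahdh ycque dck aci mvupr lman
Hunk 3: at line 2 remove [ycque,dck,aci] add [dlz,swcm,temv] -> 8 lines: lxju vkcxz pahdh dlz swcm temv mvupr lman
Hunk 4: at line 2 remove [dlz,swcm] add [cslgl] -> 7 lines: lxju vkcxz pahdh cslgl temv mvupr lman
Hunk 5: at line 2 remove [pahdh,cslgl,temv] add [lla] -> 5 lines: lxju vkcxz lla mvupr lman
Final line 5: lman

Answer: lman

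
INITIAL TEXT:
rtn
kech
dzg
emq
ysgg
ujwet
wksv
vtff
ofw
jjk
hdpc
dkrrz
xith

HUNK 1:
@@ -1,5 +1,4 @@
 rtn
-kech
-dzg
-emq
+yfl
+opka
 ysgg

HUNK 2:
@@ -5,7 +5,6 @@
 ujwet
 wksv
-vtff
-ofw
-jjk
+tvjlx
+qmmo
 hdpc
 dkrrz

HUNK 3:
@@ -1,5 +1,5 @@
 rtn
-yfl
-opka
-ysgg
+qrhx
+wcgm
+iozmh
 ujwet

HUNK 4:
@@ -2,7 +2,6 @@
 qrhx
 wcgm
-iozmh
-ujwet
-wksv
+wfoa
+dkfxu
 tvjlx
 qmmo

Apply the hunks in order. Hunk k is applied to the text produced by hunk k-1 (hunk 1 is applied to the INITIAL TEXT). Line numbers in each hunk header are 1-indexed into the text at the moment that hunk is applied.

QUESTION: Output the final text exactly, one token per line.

Hunk 1: at line 1 remove [kech,dzg,emq] add [yfl,opka] -> 12 lines: rtn yfl opka ysgg ujwet wksv vtff ofw jjk hdpc dkrrz xith
Hunk 2: at line 5 remove [vtff,ofw,jjk] add [tvjlx,qmmo] -> 11 lines: rtn yfl opka ysgg ujwet wksv tvjlx qmmo hdpc dkrrz xith
Hunk 3: at line 1 remove [yfl,opka,ysgg] add [qrhx,wcgm,iozmh] -> 11 lines: rtn qrhx wcgm iozmh ujwet wksv tvjlx qmmo hdpc dkrrz xith
Hunk 4: at line 2 remove [iozmh,ujwet,wksv] add [wfoa,dkfxu] -> 10 lines: rtn qrhx wcgm wfoa dkfxu tvjlx qmmo hdpc dkrrz xith

Answer: rtn
qrhx
wcgm
wfoa
dkfxu
tvjlx
qmmo
hdpc
dkrrz
xith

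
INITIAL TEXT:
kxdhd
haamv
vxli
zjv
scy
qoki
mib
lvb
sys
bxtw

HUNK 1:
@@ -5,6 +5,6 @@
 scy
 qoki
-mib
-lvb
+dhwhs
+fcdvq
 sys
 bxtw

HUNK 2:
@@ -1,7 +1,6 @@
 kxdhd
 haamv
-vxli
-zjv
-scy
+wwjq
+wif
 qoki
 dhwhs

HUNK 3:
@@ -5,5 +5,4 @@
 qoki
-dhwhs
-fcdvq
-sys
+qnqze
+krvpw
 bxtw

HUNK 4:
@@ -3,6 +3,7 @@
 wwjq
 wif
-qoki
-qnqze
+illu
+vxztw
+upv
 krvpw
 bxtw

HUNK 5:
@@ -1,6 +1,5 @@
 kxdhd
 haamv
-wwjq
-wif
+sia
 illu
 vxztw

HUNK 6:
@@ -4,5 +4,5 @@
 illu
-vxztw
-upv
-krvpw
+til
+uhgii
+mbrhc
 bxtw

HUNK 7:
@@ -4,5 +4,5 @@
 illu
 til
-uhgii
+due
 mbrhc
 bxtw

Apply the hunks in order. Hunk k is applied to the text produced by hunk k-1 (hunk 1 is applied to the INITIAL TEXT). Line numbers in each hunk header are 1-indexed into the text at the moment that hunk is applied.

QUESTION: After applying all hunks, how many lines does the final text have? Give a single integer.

Answer: 8

Derivation:
Hunk 1: at line 5 remove [mib,lvb] add [dhwhs,fcdvq] -> 10 lines: kxdhd haamv vxli zjv scy qoki dhwhs fcdvq sys bxtw
Hunk 2: at line 1 remove [vxli,zjv,scy] add [wwjq,wif] -> 9 lines: kxdhd haamv wwjq wif qoki dhwhs fcdvq sys bxtw
Hunk 3: at line 5 remove [dhwhs,fcdvq,sys] add [qnqze,krvpw] -> 8 lines: kxdhd haamv wwjq wif qoki qnqze krvpw bxtw
Hunk 4: at line 3 remove [qoki,qnqze] add [illu,vxztw,upv] -> 9 lines: kxdhd haamv wwjq wif illu vxztw upv krvpw bxtw
Hunk 5: at line 1 remove [wwjq,wif] add [sia] -> 8 lines: kxdhd haamv sia illu vxztw upv krvpw bxtw
Hunk 6: at line 4 remove [vxztw,upv,krvpw] add [til,uhgii,mbrhc] -> 8 lines: kxdhd haamv sia illu til uhgii mbrhc bxtw
Hunk 7: at line 4 remove [uhgii] add [due] -> 8 lines: kxdhd haamv sia illu til due mbrhc bxtw
Final line count: 8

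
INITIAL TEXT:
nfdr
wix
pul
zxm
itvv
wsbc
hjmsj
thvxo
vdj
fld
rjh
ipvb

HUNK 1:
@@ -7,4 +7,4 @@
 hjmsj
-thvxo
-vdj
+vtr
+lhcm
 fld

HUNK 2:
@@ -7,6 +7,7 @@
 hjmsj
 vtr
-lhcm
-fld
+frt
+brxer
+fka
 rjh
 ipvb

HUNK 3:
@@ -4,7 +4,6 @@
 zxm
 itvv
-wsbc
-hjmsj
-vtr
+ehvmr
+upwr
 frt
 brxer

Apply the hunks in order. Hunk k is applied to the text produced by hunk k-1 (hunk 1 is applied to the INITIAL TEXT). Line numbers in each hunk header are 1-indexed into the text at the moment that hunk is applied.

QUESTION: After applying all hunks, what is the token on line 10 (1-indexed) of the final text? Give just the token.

Hunk 1: at line 7 remove [thvxo,vdj] add [vtr,lhcm] -> 12 lines: nfdr wix pul zxm itvv wsbc hjmsj vtr lhcm fld rjh ipvb
Hunk 2: at line 7 remove [lhcm,fld] add [frt,brxer,fka] -> 13 lines: nfdr wix pul zxm itvv wsbc hjmsj vtr frt brxer fka rjh ipvb
Hunk 3: at line 4 remove [wsbc,hjmsj,vtr] add [ehvmr,upwr] -> 12 lines: nfdr wix pul zxm itvv ehvmr upwr frt brxer fka rjh ipvb
Final line 10: fka

Answer: fka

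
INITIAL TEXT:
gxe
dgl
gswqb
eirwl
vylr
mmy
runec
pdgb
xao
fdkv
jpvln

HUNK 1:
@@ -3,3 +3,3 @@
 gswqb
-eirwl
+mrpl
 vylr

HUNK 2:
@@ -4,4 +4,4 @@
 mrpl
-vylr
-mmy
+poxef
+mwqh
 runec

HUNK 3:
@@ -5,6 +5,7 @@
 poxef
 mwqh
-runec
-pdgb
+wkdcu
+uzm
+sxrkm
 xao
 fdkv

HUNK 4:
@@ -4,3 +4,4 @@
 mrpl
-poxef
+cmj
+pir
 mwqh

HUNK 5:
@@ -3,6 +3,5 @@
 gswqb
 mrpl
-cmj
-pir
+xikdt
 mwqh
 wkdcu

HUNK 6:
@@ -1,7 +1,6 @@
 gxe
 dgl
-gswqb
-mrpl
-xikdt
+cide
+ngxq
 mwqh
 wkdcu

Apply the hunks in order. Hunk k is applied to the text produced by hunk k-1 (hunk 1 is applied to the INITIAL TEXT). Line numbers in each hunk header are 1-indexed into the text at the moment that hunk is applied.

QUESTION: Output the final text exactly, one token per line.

Hunk 1: at line 3 remove [eirwl] add [mrpl] -> 11 lines: gxe dgl gswqb mrpl vylr mmy runec pdgb xao fdkv jpvln
Hunk 2: at line 4 remove [vylr,mmy] add [poxef,mwqh] -> 11 lines: gxe dgl gswqb mrpl poxef mwqh runec pdgb xao fdkv jpvln
Hunk 3: at line 5 remove [runec,pdgb] add [wkdcu,uzm,sxrkm] -> 12 lines: gxe dgl gswqb mrpl poxef mwqh wkdcu uzm sxrkm xao fdkv jpvln
Hunk 4: at line 4 remove [poxef] add [cmj,pir] -> 13 lines: gxe dgl gswqb mrpl cmj pir mwqh wkdcu uzm sxrkm xao fdkv jpvln
Hunk 5: at line 3 remove [cmj,pir] add [xikdt] -> 12 lines: gxe dgl gswqb mrpl xikdt mwqh wkdcu uzm sxrkm xao fdkv jpvln
Hunk 6: at line 1 remove [gswqb,mrpl,xikdt] add [cide,ngxq] -> 11 lines: gxe dgl cide ngxq mwqh wkdcu uzm sxrkm xao fdkv jpvln

Answer: gxe
dgl
cide
ngxq
mwqh
wkdcu
uzm
sxrkm
xao
fdkv
jpvln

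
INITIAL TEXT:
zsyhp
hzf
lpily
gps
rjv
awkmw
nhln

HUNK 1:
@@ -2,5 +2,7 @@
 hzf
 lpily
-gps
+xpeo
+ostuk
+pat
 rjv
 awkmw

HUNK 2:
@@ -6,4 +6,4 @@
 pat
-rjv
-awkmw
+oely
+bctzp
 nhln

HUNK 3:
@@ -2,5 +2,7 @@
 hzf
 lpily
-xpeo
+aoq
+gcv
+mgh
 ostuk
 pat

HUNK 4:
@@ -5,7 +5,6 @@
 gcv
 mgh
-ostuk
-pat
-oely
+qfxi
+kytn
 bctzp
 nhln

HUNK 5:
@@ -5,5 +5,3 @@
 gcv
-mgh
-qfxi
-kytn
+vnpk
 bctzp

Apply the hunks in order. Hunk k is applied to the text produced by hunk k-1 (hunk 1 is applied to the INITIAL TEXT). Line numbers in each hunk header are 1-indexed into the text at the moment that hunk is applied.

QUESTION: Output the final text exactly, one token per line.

Hunk 1: at line 2 remove [gps] add [xpeo,ostuk,pat] -> 9 lines: zsyhp hzf lpily xpeo ostuk pat rjv awkmw nhln
Hunk 2: at line 6 remove [rjv,awkmw] add [oely,bctzp] -> 9 lines: zsyhp hzf lpily xpeo ostuk pat oely bctzp nhln
Hunk 3: at line 2 remove [xpeo] add [aoq,gcv,mgh] -> 11 lines: zsyhp hzf lpily aoq gcv mgh ostuk pat oely bctzp nhln
Hunk 4: at line 5 remove [ostuk,pat,oely] add [qfxi,kytn] -> 10 lines: zsyhp hzf lpily aoq gcv mgh qfxi kytn bctzp nhln
Hunk 5: at line 5 remove [mgh,qfxi,kytn] add [vnpk] -> 8 lines: zsyhp hzf lpily aoq gcv vnpk bctzp nhln

Answer: zsyhp
hzf
lpily
aoq
gcv
vnpk
bctzp
nhln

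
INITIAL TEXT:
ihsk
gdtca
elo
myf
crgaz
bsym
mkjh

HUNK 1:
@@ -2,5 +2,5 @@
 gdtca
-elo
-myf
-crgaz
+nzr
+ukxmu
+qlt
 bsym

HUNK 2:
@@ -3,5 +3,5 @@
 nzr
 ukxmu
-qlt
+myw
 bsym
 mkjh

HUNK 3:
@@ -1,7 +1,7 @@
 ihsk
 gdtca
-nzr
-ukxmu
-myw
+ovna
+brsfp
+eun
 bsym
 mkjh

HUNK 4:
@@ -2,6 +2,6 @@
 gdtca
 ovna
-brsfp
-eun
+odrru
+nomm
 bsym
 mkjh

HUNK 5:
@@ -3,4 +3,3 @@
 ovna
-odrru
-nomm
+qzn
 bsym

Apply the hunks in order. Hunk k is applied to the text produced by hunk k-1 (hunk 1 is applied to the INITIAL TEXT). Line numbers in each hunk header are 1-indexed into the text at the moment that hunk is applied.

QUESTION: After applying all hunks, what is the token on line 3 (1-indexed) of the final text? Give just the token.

Hunk 1: at line 2 remove [elo,myf,crgaz] add [nzr,ukxmu,qlt] -> 7 lines: ihsk gdtca nzr ukxmu qlt bsym mkjh
Hunk 2: at line 3 remove [qlt] add [myw] -> 7 lines: ihsk gdtca nzr ukxmu myw bsym mkjh
Hunk 3: at line 1 remove [nzr,ukxmu,myw] add [ovna,brsfp,eun] -> 7 lines: ihsk gdtca ovna brsfp eun bsym mkjh
Hunk 4: at line 2 remove [brsfp,eun] add [odrru,nomm] -> 7 lines: ihsk gdtca ovna odrru nomm bsym mkjh
Hunk 5: at line 3 remove [odrru,nomm] add [qzn] -> 6 lines: ihsk gdtca ovna qzn bsym mkjh
Final line 3: ovna

Answer: ovna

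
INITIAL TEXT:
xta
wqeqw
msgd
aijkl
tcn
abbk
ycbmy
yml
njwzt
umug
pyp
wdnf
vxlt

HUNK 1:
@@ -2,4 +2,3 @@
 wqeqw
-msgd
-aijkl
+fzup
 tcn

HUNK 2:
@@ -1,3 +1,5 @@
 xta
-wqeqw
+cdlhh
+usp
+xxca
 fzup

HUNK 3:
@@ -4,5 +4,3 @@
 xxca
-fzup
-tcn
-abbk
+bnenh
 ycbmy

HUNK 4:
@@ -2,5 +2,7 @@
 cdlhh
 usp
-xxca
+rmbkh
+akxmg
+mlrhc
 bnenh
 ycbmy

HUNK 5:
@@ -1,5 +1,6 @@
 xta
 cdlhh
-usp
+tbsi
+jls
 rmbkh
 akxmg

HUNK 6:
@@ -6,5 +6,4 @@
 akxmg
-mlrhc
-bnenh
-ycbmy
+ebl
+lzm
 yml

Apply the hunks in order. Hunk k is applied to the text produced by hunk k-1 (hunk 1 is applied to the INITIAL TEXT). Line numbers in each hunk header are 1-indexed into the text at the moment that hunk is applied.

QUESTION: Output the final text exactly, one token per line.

Answer: xta
cdlhh
tbsi
jls
rmbkh
akxmg
ebl
lzm
yml
njwzt
umug
pyp
wdnf
vxlt

Derivation:
Hunk 1: at line 2 remove [msgd,aijkl] add [fzup] -> 12 lines: xta wqeqw fzup tcn abbk ycbmy yml njwzt umug pyp wdnf vxlt
Hunk 2: at line 1 remove [wqeqw] add [cdlhh,usp,xxca] -> 14 lines: xta cdlhh usp xxca fzup tcn abbk ycbmy yml njwzt umug pyp wdnf vxlt
Hunk 3: at line 4 remove [fzup,tcn,abbk] add [bnenh] -> 12 lines: xta cdlhh usp xxca bnenh ycbmy yml njwzt umug pyp wdnf vxlt
Hunk 4: at line 2 remove [xxca] add [rmbkh,akxmg,mlrhc] -> 14 lines: xta cdlhh usp rmbkh akxmg mlrhc bnenh ycbmy yml njwzt umug pyp wdnf vxlt
Hunk 5: at line 1 remove [usp] add [tbsi,jls] -> 15 lines: xta cdlhh tbsi jls rmbkh akxmg mlrhc bnenh ycbmy yml njwzt umug pyp wdnf vxlt
Hunk 6: at line 6 remove [mlrhc,bnenh,ycbmy] add [ebl,lzm] -> 14 lines: xta cdlhh tbsi jls rmbkh akxmg ebl lzm yml njwzt umug pyp wdnf vxlt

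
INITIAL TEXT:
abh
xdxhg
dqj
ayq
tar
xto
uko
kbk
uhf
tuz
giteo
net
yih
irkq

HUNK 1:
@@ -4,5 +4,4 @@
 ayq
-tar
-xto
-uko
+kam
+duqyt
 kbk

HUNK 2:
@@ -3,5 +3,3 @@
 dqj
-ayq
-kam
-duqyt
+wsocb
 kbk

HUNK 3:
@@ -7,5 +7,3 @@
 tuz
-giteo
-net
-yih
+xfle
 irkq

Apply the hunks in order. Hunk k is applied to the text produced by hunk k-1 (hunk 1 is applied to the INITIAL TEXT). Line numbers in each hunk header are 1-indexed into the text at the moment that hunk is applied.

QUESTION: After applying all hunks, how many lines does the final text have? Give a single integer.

Hunk 1: at line 4 remove [tar,xto,uko] add [kam,duqyt] -> 13 lines: abh xdxhg dqj ayq kam duqyt kbk uhf tuz giteo net yih irkq
Hunk 2: at line 3 remove [ayq,kam,duqyt] add [wsocb] -> 11 lines: abh xdxhg dqj wsocb kbk uhf tuz giteo net yih irkq
Hunk 3: at line 7 remove [giteo,net,yih] add [xfle] -> 9 lines: abh xdxhg dqj wsocb kbk uhf tuz xfle irkq
Final line count: 9

Answer: 9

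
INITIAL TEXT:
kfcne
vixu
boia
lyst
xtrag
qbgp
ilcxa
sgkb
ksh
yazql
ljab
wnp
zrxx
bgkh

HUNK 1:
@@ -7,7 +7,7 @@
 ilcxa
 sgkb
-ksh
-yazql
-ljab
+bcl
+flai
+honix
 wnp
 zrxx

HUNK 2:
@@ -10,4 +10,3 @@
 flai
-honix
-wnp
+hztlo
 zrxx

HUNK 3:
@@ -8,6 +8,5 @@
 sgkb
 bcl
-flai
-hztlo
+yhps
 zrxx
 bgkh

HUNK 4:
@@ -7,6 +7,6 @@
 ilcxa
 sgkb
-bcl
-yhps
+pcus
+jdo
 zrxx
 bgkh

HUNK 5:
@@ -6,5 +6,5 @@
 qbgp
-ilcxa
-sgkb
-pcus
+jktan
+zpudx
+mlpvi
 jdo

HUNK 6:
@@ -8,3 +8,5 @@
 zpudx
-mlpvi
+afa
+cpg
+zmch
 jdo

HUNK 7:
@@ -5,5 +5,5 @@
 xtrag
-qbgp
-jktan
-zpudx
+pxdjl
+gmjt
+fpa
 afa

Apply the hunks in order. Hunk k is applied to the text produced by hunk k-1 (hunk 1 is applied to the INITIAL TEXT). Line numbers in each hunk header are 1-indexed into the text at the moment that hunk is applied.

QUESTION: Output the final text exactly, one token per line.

Answer: kfcne
vixu
boia
lyst
xtrag
pxdjl
gmjt
fpa
afa
cpg
zmch
jdo
zrxx
bgkh

Derivation:
Hunk 1: at line 7 remove [ksh,yazql,ljab] add [bcl,flai,honix] -> 14 lines: kfcne vixu boia lyst xtrag qbgp ilcxa sgkb bcl flai honix wnp zrxx bgkh
Hunk 2: at line 10 remove [honix,wnp] add [hztlo] -> 13 lines: kfcne vixu boia lyst xtrag qbgp ilcxa sgkb bcl flai hztlo zrxx bgkh
Hunk 3: at line 8 remove [flai,hztlo] add [yhps] -> 12 lines: kfcne vixu boia lyst xtrag qbgp ilcxa sgkb bcl yhps zrxx bgkh
Hunk 4: at line 7 remove [bcl,yhps] add [pcus,jdo] -> 12 lines: kfcne vixu boia lyst xtrag qbgp ilcxa sgkb pcus jdo zrxx bgkh
Hunk 5: at line 6 remove [ilcxa,sgkb,pcus] add [jktan,zpudx,mlpvi] -> 12 lines: kfcne vixu boia lyst xtrag qbgp jktan zpudx mlpvi jdo zrxx bgkh
Hunk 6: at line 8 remove [mlpvi] add [afa,cpg,zmch] -> 14 lines: kfcne vixu boia lyst xtrag qbgp jktan zpudx afa cpg zmch jdo zrxx bgkh
Hunk 7: at line 5 remove [qbgp,jktan,zpudx] add [pxdjl,gmjt,fpa] -> 14 lines: kfcne vixu boia lyst xtrag pxdjl gmjt fpa afa cpg zmch jdo zrxx bgkh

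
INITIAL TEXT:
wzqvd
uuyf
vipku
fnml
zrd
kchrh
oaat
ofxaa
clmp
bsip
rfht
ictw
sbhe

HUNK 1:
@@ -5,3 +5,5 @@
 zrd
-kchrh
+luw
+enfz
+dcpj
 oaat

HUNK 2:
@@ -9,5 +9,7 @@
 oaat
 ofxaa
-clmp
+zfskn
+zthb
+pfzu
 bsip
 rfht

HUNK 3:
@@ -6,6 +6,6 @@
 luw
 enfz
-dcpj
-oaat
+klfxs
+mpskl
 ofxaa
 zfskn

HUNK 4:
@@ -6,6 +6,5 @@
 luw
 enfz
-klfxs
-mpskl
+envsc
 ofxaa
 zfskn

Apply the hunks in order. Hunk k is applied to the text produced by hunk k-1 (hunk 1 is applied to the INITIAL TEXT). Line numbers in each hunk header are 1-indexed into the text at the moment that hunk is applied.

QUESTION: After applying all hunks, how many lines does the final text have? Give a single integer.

Answer: 16

Derivation:
Hunk 1: at line 5 remove [kchrh] add [luw,enfz,dcpj] -> 15 lines: wzqvd uuyf vipku fnml zrd luw enfz dcpj oaat ofxaa clmp bsip rfht ictw sbhe
Hunk 2: at line 9 remove [clmp] add [zfskn,zthb,pfzu] -> 17 lines: wzqvd uuyf vipku fnml zrd luw enfz dcpj oaat ofxaa zfskn zthb pfzu bsip rfht ictw sbhe
Hunk 3: at line 6 remove [dcpj,oaat] add [klfxs,mpskl] -> 17 lines: wzqvd uuyf vipku fnml zrd luw enfz klfxs mpskl ofxaa zfskn zthb pfzu bsip rfht ictw sbhe
Hunk 4: at line 6 remove [klfxs,mpskl] add [envsc] -> 16 lines: wzqvd uuyf vipku fnml zrd luw enfz envsc ofxaa zfskn zthb pfzu bsip rfht ictw sbhe
Final line count: 16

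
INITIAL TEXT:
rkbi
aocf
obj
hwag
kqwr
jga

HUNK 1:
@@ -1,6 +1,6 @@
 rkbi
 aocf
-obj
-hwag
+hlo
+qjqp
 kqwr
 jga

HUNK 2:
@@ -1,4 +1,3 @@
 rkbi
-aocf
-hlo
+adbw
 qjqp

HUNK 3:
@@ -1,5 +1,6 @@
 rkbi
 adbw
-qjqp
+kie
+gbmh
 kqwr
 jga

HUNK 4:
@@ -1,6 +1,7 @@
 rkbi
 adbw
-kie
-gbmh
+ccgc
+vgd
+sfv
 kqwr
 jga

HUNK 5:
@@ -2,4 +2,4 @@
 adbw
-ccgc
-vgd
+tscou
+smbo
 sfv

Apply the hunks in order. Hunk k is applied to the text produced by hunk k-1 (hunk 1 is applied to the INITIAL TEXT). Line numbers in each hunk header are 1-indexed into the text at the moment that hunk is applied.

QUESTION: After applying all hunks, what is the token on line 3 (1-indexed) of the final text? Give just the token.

Hunk 1: at line 1 remove [obj,hwag] add [hlo,qjqp] -> 6 lines: rkbi aocf hlo qjqp kqwr jga
Hunk 2: at line 1 remove [aocf,hlo] add [adbw] -> 5 lines: rkbi adbw qjqp kqwr jga
Hunk 3: at line 1 remove [qjqp] add [kie,gbmh] -> 6 lines: rkbi adbw kie gbmh kqwr jga
Hunk 4: at line 1 remove [kie,gbmh] add [ccgc,vgd,sfv] -> 7 lines: rkbi adbw ccgc vgd sfv kqwr jga
Hunk 5: at line 2 remove [ccgc,vgd] add [tscou,smbo] -> 7 lines: rkbi adbw tscou smbo sfv kqwr jga
Final line 3: tscou

Answer: tscou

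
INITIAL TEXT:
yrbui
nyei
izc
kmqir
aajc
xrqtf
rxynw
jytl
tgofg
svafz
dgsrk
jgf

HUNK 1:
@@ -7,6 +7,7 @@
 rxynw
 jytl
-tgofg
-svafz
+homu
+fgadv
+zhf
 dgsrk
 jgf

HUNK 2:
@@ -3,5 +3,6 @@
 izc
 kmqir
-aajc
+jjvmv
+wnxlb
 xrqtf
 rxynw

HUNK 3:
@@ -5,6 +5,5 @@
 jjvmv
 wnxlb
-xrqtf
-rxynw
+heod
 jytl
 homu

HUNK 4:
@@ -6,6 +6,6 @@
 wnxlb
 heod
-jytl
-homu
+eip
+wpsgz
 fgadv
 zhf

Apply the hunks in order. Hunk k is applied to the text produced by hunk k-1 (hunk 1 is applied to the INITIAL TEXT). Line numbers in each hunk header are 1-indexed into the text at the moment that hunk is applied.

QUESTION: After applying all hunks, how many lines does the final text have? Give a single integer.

Hunk 1: at line 7 remove [tgofg,svafz] add [homu,fgadv,zhf] -> 13 lines: yrbui nyei izc kmqir aajc xrqtf rxynw jytl homu fgadv zhf dgsrk jgf
Hunk 2: at line 3 remove [aajc] add [jjvmv,wnxlb] -> 14 lines: yrbui nyei izc kmqir jjvmv wnxlb xrqtf rxynw jytl homu fgadv zhf dgsrk jgf
Hunk 3: at line 5 remove [xrqtf,rxynw] add [heod] -> 13 lines: yrbui nyei izc kmqir jjvmv wnxlb heod jytl homu fgadv zhf dgsrk jgf
Hunk 4: at line 6 remove [jytl,homu] add [eip,wpsgz] -> 13 lines: yrbui nyei izc kmqir jjvmv wnxlb heod eip wpsgz fgadv zhf dgsrk jgf
Final line count: 13

Answer: 13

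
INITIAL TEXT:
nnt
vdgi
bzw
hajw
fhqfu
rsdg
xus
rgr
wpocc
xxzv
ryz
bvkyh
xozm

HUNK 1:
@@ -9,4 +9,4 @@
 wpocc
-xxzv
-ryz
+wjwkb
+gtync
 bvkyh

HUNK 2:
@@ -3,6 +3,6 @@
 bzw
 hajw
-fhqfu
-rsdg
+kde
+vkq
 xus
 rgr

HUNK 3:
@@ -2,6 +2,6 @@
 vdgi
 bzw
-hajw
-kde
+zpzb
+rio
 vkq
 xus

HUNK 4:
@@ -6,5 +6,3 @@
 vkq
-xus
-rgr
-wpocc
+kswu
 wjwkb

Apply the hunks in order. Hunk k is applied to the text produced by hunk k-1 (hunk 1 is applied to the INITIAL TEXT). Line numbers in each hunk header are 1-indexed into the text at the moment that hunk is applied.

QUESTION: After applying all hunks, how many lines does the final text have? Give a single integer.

Hunk 1: at line 9 remove [xxzv,ryz] add [wjwkb,gtync] -> 13 lines: nnt vdgi bzw hajw fhqfu rsdg xus rgr wpocc wjwkb gtync bvkyh xozm
Hunk 2: at line 3 remove [fhqfu,rsdg] add [kde,vkq] -> 13 lines: nnt vdgi bzw hajw kde vkq xus rgr wpocc wjwkb gtync bvkyh xozm
Hunk 3: at line 2 remove [hajw,kde] add [zpzb,rio] -> 13 lines: nnt vdgi bzw zpzb rio vkq xus rgr wpocc wjwkb gtync bvkyh xozm
Hunk 4: at line 6 remove [xus,rgr,wpocc] add [kswu] -> 11 lines: nnt vdgi bzw zpzb rio vkq kswu wjwkb gtync bvkyh xozm
Final line count: 11

Answer: 11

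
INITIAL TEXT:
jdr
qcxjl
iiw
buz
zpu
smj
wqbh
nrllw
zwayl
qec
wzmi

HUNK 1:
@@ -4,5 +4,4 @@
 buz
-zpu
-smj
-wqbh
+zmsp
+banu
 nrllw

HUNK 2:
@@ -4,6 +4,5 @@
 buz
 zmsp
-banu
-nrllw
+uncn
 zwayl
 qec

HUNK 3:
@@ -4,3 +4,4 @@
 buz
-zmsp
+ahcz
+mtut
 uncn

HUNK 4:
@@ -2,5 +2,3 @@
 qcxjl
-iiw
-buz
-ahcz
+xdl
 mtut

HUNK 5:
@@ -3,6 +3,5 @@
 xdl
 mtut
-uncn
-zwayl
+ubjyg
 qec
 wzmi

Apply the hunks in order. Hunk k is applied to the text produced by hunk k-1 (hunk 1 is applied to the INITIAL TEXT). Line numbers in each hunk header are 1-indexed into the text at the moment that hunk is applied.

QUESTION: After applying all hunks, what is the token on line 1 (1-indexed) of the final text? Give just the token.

Answer: jdr

Derivation:
Hunk 1: at line 4 remove [zpu,smj,wqbh] add [zmsp,banu] -> 10 lines: jdr qcxjl iiw buz zmsp banu nrllw zwayl qec wzmi
Hunk 2: at line 4 remove [banu,nrllw] add [uncn] -> 9 lines: jdr qcxjl iiw buz zmsp uncn zwayl qec wzmi
Hunk 3: at line 4 remove [zmsp] add [ahcz,mtut] -> 10 lines: jdr qcxjl iiw buz ahcz mtut uncn zwayl qec wzmi
Hunk 4: at line 2 remove [iiw,buz,ahcz] add [xdl] -> 8 lines: jdr qcxjl xdl mtut uncn zwayl qec wzmi
Hunk 5: at line 3 remove [uncn,zwayl] add [ubjyg] -> 7 lines: jdr qcxjl xdl mtut ubjyg qec wzmi
Final line 1: jdr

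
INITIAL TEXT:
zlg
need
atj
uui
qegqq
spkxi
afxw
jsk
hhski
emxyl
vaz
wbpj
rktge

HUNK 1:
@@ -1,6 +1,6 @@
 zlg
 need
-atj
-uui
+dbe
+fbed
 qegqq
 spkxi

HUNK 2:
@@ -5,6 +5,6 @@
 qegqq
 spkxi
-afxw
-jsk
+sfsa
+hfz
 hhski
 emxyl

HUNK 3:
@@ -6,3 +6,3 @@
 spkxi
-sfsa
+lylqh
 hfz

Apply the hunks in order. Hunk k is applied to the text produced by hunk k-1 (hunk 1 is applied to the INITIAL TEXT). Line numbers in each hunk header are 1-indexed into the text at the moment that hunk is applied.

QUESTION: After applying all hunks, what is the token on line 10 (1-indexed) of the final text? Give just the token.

Hunk 1: at line 1 remove [atj,uui] add [dbe,fbed] -> 13 lines: zlg need dbe fbed qegqq spkxi afxw jsk hhski emxyl vaz wbpj rktge
Hunk 2: at line 5 remove [afxw,jsk] add [sfsa,hfz] -> 13 lines: zlg need dbe fbed qegqq spkxi sfsa hfz hhski emxyl vaz wbpj rktge
Hunk 3: at line 6 remove [sfsa] add [lylqh] -> 13 lines: zlg need dbe fbed qegqq spkxi lylqh hfz hhski emxyl vaz wbpj rktge
Final line 10: emxyl

Answer: emxyl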